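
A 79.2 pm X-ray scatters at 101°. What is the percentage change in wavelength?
3.6481%

Calculate the Compton shift:
Δλ = λ_C(1 - cos(101°))
Δλ = 2.4263 × (1 - cos(101°))
Δλ = 2.4263 × 1.1908
Δλ = 2.8893 pm

Percentage change:
(Δλ/λ₀) × 100 = (2.8893/79.2) × 100
= 3.6481%

(Intermediate values are shown rounded; full precision is carried through to the final answer.)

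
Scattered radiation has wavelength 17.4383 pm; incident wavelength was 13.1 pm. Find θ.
142.00°

First find the wavelength shift:
Δλ = λ' - λ = 17.4383 - 13.1 = 4.3383 pm

Using Δλ = λ_C(1 - cos θ), with λ_C = h/(m_e·c) ≈ 2.42631024 pm:
cos θ = 1 - Δλ/λ_C
cos θ = 1 - 4.3383/2.42631024
cos θ = -0.788024

θ = arccos(-0.788024)
θ = 142.00°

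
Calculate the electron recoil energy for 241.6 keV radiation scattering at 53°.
38.2778 keV

By energy conservation: K_e = E_initial - E_final

First find the scattered photon energy:
Initial wavelength: λ = hc/E = 5.1318 pm
Compton shift: Δλ = λ_C(1 - cos(53°)) = 0.9661 pm
Final wavelength: λ' = 5.1318 + 0.9661 = 6.0979 pm
Final photon energy: E' = hc/λ' = 203.3222 keV

Electron kinetic energy:
K_e = E - E' = 241.6000 - 203.3222 = 38.2778 keV

(Intermediate values are shown rounded; full precision is carried through to the final answer.)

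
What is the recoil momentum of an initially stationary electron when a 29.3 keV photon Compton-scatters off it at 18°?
4.8925e-24 kg·m/s

The electron is initially at rest, so by conservation of momentum:
p⃗_e = p⃗₀ − p⃗'  (incident photon momentum minus scattered photon momentum)

Photon momentum magnitudes (p = h/λ = E/c):
λ₀ = hc/E₀ = 42.3154 pm → p₀ = h/λ₀ = 1.5659e-23 kg·m/s
Δλ = λ_C(1 − cos 18°) = 0.1188 pm
λ' = 42.4342 pm → p' = h/λ' = 1.5615e-23 kg·m/s

The scattered photon makes angle θ = 18° with the incident direction, so by the law of cosines:
|p⃗_e|² = p₀² + p'² − 2p₀p'cos θ
|p⃗_e|² = (1.5659e-23)² + (1.5615e-23)² − 2·1.5659e-23·1.5615e-23·cos(18°)
|p⃗_e| = 4.8925e-24 kg·m/s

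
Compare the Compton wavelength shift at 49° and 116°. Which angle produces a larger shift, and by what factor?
116° produces the larger shift by a factor of 4.182

Calculate both shifts using Δλ = λ_C(1 - cos θ):

For θ₁ = 49°:
Δλ₁ = 2.4263 × (1 - cos(49°))
Δλ₁ = 2.4263 × 0.3439
Δλ₁ = 0.8345 pm

For θ₂ = 116°:
Δλ₂ = 2.4263 × (1 - cos(116°))
Δλ₂ = 2.4263 × 1.4384
Δλ₂ = 3.4899 pm

The 116° angle produces the larger shift.
Ratio: 3.4899/0.8345 = 4.182

(Intermediate values are shown rounded; full precision is carried through to the final answer.)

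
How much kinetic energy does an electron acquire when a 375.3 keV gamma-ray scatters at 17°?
11.6695 keV

By energy conservation: K_e = E_initial - E_final

First find the scattered photon energy:
Initial wavelength: λ = hc/E = 3.3036 pm
Compton shift: Δλ = λ_C(1 - cos(17°)) = 0.1060 pm
Final wavelength: λ' = 3.3036 + 0.1060 = 3.4096 pm
Final photon energy: E' = hc/λ' = 363.6305 keV

Electron kinetic energy:
K_e = E - E' = 375.3000 - 363.6305 = 11.6695 keV

(Intermediate values are shown rounded; full precision is carried through to the final answer.)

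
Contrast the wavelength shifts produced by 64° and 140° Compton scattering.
140° produces the larger shift by a factor of 3.145

Calculate both shifts using Δλ = λ_C(1 - cos θ):

For θ₁ = 64°:
Δλ₁ = 2.4263 × (1 - cos(64°))
Δλ₁ = 2.4263 × 0.5616
Δλ₁ = 1.3627 pm

For θ₂ = 140°:
Δλ₂ = 2.4263 × (1 - cos(140°))
Δλ₂ = 2.4263 × 1.7660
Δλ₂ = 4.2850 pm

The 140° angle produces the larger shift.
Ratio: 4.2850/1.3627 = 3.145

(Intermediate values are shown rounded; full precision is carried through to the final answer.)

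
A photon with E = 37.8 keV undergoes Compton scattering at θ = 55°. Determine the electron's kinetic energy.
1.1559 keV

By energy conservation: K_e = E_initial - E_final

First find the scattered photon energy:
Initial wavelength: λ = hc/E = 32.8001 pm
Compton shift: Δλ = λ_C(1 - cos(55°)) = 1.0346 pm
Final wavelength: λ' = 32.8001 + 1.0346 = 33.8347 pm
Final photon energy: E' = hc/λ' = 36.6441 keV

Electron kinetic energy:
K_e = E - E' = 37.8000 - 36.6441 = 1.1559 keV

(Intermediate values are shown rounded; full precision is carried through to the final answer.)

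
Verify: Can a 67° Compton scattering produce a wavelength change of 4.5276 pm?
No, inconsistent

Calculate the expected shift for θ = 67°:

Δλ_expected = λ_C(1 - cos(67°))
Δλ_expected = 2.4263 × (1 - cos(67°))
Δλ_expected = 2.4263 × 0.6093
Δλ_expected = 1.4783 pm

Given shift: 4.5276 pm
Expected shift: 1.4783 pm
Difference: 3.0493 pm

The values do not match. The given shift corresponds to θ ≈ 150.0°, not 67°.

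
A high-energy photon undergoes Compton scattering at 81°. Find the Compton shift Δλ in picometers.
2.0468 pm

Using the Compton scattering formula:
Δλ = λ_C(1 - cos θ)

where λ_C = h/(m_e·c) ≈ 2.4263 pm is the Compton wavelength of an electron.

For θ = 81°:
cos(81°) = 0.1564
1 - cos(81°) = 0.8436

Δλ = 2.4263 × 0.8436
Δλ = 2.0468 pm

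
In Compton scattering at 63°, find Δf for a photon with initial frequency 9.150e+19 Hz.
2.634e+19 Hz (decrease)

Convert frequency to wavelength (c = 299792458 m/s):
λ₀ = c/f₀ = 299792458/9.150e+19 = 3.2764203e-12 m = 3.2764 pm

Calculate Compton shift:
Δλ = λ_C(1 - cos(63°)) = 1.3248 pm

Final wavelength:
λ' = λ₀ + Δλ = 3.2764 + 1.3248 = 4.6012 pm

Final frequency:
f' = c/λ' = 299792458/4.6012087e-12 = 6.5155153e+19 Hz

Frequency shift (decrease):
Δf = f₀ - f' = 9.150e+19 - 6.5155153e+19 = 2.634e+19 Hz

(Intermediate values are shown rounded; full precision is carried through to the final answer.)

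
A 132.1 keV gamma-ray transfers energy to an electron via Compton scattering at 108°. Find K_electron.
33.3999 keV

By energy conservation: K_e = E_initial - E_final

First find the scattered photon energy:
Initial wavelength: λ = hc/E = 9.3856 pm
Compton shift: Δλ = λ_C(1 - cos(108°)) = 3.1761 pm
Final wavelength: λ' = 9.3856 + 3.1761 = 12.5617 pm
Final photon energy: E' = hc/λ' = 98.7001 keV

Electron kinetic energy:
K_e = E - E' = 132.1000 - 98.7001 = 33.3999 keV

(Intermediate values are shown rounded; full precision is carried through to the final answer.)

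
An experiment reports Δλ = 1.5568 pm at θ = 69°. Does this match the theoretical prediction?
Yes, consistent

Calculate the expected shift for θ = 69°:

Δλ_expected = λ_C(1 - cos(69°))
Δλ_expected = 2.4263 × (1 - cos(69°))
Δλ_expected = 2.4263 × 0.6416
Δλ_expected = 1.5568 pm

Given shift: 1.5568 pm
Expected shift: 1.5568 pm
Difference: 0.0000 pm

The values match. This is consistent with Compton scattering at the stated angle.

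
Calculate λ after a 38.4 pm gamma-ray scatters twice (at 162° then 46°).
43.8747 pm

Apply Compton shift twice:

First scattering at θ₁ = 162°:
Δλ₁ = λ_C(1 - cos(162°))
Δλ₁ = 2.4263 × 1.9511
Δλ₁ = 4.7339 pm

After first scattering:
λ₁ = 38.4 + 4.7339 = 43.1339 pm

Second scattering at θ₂ = 46°:
Δλ₂ = λ_C(1 - cos(46°))
Δλ₂ = 2.4263 × 0.3053
Δλ₂ = 0.7409 pm

Final wavelength:
λ₂ = 43.1339 + 0.7409 = 43.8747 pm

Total shift: Δλ_total = 4.7339 + 0.7409 = 5.4747 pm

(Intermediate values are shown rounded; full precision is carried through to the final answer.)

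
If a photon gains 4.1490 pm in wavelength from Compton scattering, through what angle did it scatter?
135.24°

From the Compton formula Δλ = λ_C(1 - cos θ), we can solve for θ:

cos θ = 1 - Δλ/λ_C

Given:
- Δλ = 4.1490 pm
- λ_C = h/(m_e·c) ≈ 2.42631024 pm

cos θ = 1 - 4.1490/2.42631024
cos θ = 1 - 1.710004
cos θ = -0.710004

θ = arccos(-0.710004)
θ = 135.24°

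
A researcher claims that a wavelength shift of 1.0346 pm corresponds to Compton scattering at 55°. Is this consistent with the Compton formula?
Yes, consistent

Calculate the expected shift for θ = 55°:

Δλ_expected = λ_C(1 - cos(55°))
Δλ_expected = 2.4263 × (1 - cos(55°))
Δλ_expected = 2.4263 × 0.4264
Δλ_expected = 1.0346 pm

Given shift: 1.0346 pm
Expected shift: 1.0346 pm
Difference: 0.0000 pm

The values match. This is consistent with Compton scattering at the stated angle.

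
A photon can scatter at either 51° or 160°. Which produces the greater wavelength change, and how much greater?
160° produces the larger shift by a factor of 5.233

Calculate both shifts using Δλ = λ_C(1 - cos θ):

For θ₁ = 51°:
Δλ₁ = 2.4263 × (1 - cos(51°))
Δλ₁ = 2.4263 × 0.3707
Δλ₁ = 0.8994 pm

For θ₂ = 160°:
Δλ₂ = 2.4263 × (1 - cos(160°))
Δλ₂ = 2.4263 × 1.9397
Δλ₂ = 4.7063 pm

The 160° angle produces the larger shift.
Ratio: 4.7063/0.8994 = 5.233

(Intermediate values are shown rounded; full precision is carried through to the final answer.)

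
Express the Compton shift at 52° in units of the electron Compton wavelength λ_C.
0.3843 λ_C

The Compton shift formula is:
Δλ = λ_C(1 - cos θ)

Dividing both sides by λ_C:
Δλ/λ_C = 1 - cos θ

For θ = 52°:
Δλ/λ_C = 1 - cos(52°)
Δλ/λ_C = 1 - 0.6157
Δλ/λ_C = 0.3843

This means the shift is 0.3843 × λ_C = 0.9325 pm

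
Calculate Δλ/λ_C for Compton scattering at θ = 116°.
1.4384 λ_C

The Compton shift formula is:
Δλ = λ_C(1 - cos θ)

Dividing both sides by λ_C:
Δλ/λ_C = 1 - cos θ

For θ = 116°:
Δλ/λ_C = 1 - cos(116°)
Δλ/λ_C = 1 - -0.4384
Δλ/λ_C = 1.4384

This means the shift is 1.4384 × λ_C = 3.4899 pm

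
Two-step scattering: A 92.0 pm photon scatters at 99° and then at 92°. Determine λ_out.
97.3169 pm

Apply Compton shift twice:

First scattering at θ₁ = 99°:
Δλ₁ = λ_C(1 - cos(99°))
Δλ₁ = 2.4263 × 1.1564
Δλ₁ = 2.8059 pm

After first scattering:
λ₁ = 92.0 + 2.8059 = 94.8059 pm

Second scattering at θ₂ = 92°:
Δλ₂ = λ_C(1 - cos(92°))
Δλ₂ = 2.4263 × 1.0349
Δλ₂ = 2.5110 pm

Final wavelength:
λ₂ = 94.8059 + 2.5110 = 97.3169 pm

Total shift: Δλ_total = 2.8059 + 2.5110 = 5.3169 pm

(Intermediate values are shown rounded; full precision is carried through to the final answer.)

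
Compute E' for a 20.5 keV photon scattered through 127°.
19.2622 keV

First convert energy to wavelength:
λ = hc/E, with hc ≈ 1239.842 keV·pm (i.e. 1239.842 eV·nm)

For E = 20.5 keV = 20500 eV:
λ = 1239.842 keV·pm / 20.5 keV
λ = 60.4801 pm

Calculate the Compton shift:
Δλ = λ_C(1 - cos(127°)) = 2.4263 × 1.6018
Δλ = 3.8865 pm

Final wavelength:
λ' = 60.4801 + 3.8865 = 64.3666 pm

Final energy:
E' = hc/λ' = 1239.842 / 64.3666 = 19.2622 keV

(Intermediate values are shown rounded; full precision is carried through to the final answer.)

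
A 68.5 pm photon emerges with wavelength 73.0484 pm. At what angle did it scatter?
151.00°

First find the wavelength shift:
Δλ = λ' - λ = 73.0484 - 68.5 = 4.5484 pm

Using Δλ = λ_C(1 - cos θ), with λ_C = h/(m_e·c) ≈ 2.42631024 pm:
cos θ = 1 - Δλ/λ_C
cos θ = 1 - 4.5484/2.42631024
cos θ = -0.874616

θ = arccos(-0.874616)
θ = 151.00°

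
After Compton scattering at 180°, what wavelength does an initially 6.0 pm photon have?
10.8526 pm

Using the Compton formula: λ' = λ + λ_C(1 − cos θ)

For θ = 180°, cos θ = -1 (exact) = -1.0000, so:
1 − cos 180° = 1 − (-1) = 2.0000

Δλ = λ_C × 2.0000 = 2.4263 × 2.0000 = 4.8526 pm

λ' = 6.0 + 4.8526 = 10.8526 pm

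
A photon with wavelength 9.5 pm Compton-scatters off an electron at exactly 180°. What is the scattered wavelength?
14.3526 pm

Using the Compton formula: λ' = λ + λ_C(1 − cos θ)

For θ = 180°, cos θ = -1 (exact) = -1.0000, so:
1 − cos 180° = 1 − (-1) = 2.0000

Δλ = λ_C × 2.0000 = 2.4263 × 2.0000 = 4.8526 pm

λ' = 9.5 + 4.8526 = 14.3526 pm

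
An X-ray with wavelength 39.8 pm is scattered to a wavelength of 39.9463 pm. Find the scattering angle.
20.00°

First find the wavelength shift:
Δλ = λ' - λ = 39.9463 - 39.8 = 0.1463 pm

Using Δλ = λ_C(1 - cos θ), with λ_C = h/(m_e·c) ≈ 2.42631024 pm:
cos θ = 1 - Δλ/λ_C
cos θ = 1 - 0.1463/2.42631024
cos θ = 0.939703

θ = arccos(0.939703)
θ = 20.00°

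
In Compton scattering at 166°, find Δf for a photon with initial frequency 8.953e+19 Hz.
5.265e+19 Hz (decrease)

Convert frequency to wavelength (c = 299792458 m/s):
λ₀ = c/f₀ = 299792458/8.953e+19 = 3.3485140e-12 m = 3.3485 pm

Calculate Compton shift:
Δλ = λ_C(1 - cos(166°)) = 4.7805 pm

Final wavelength:
λ' = λ₀ + Δλ = 3.3485 + 4.7805 = 8.1291 pm

Final frequency:
f' = c/λ' = 299792458/8.1290627e-12 = 3.6879093e+19 Hz

Frequency shift (decrease):
Δf = f₀ - f' = 8.953e+19 - 3.6879093e+19 = 5.265e+19 Hz

(Intermediate values are shown rounded; full precision is carried through to the final answer.)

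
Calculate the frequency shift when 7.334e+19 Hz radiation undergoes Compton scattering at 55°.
1.481e+19 Hz (decrease)

Convert frequency to wavelength (c = 299792458 m/s):
λ₀ = c/f₀ = 299792458/7.334e+19 = 4.0877074e-12 m = 4.0877 pm

Calculate Compton shift:
Δλ = λ_C(1 - cos(55°)) = 1.0346 pm

Final wavelength:
λ' = λ₀ + Δλ = 4.0877 + 1.0346 = 5.1223 pm

Final frequency:
f' = c/λ' = 299792458/5.1223432e-12 = 5.8526429e+19 Hz

Frequency shift (decrease):
Δf = f₀ - f' = 7.334e+19 - 5.8526429e+19 = 1.481e+19 Hz

(Intermediate values are shown rounded; full precision is carried through to the final answer.)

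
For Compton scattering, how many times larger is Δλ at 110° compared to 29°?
110° produces the larger shift by a factor of 10.704

Calculate both shifts using Δλ = λ_C(1 - cos θ):

For θ₁ = 29°:
Δλ₁ = 2.4263 × (1 - cos(29°))
Δλ₁ = 2.4263 × 0.1254
Δλ₁ = 0.3042 pm

For θ₂ = 110°:
Δλ₂ = 2.4263 × (1 - cos(110°))
Δλ₂ = 2.4263 × 1.3420
Δλ₂ = 3.2562 pm

The 110° angle produces the larger shift.
Ratio: 3.2562/0.3042 = 10.704

(Intermediate values are shown rounded; full precision is carried through to the final answer.)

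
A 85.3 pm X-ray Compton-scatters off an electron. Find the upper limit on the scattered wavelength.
90.1526 pm (at θ = 180°)

The Compton shift is Δλ = λ_C(1 − cos θ).

Since cos θ ranges from −1 to 1, the factor (1 − cos θ) ranges from 0 to 2; the maximum shift occurs at θ = 180° (backscattering):
Δλ_max = 2λ_C = 2 × 2.4263 pm = 4.8526 pm

Maximum scattered wavelength:
λ'_max = λ₀ + Δλ_max = 85.3 + 4.8526 = 90.1526 pm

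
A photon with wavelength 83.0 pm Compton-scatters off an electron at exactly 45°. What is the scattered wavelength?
83.7106 pm

Using the Compton formula: λ' = λ + λ_C(1 − cos θ)

For θ = 45°, cos θ = √2/2 (exact) ≈ 0.7071, so:
1 − cos 45° = 1 − (√2/2) ≈ 0.2929

Δλ = λ_C × 0.2929 = 2.4263 × 0.2929 = 0.7106 pm

λ' = 83.0 + 0.7106 = 83.7106 pm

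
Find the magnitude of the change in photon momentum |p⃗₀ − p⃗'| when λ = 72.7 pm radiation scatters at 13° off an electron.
2.0627e-24 kg·m/s

Photon momentum magnitude is p = h/λ.

Initial momentum:
p₀ = h/λ = 6.6261e-34/7.2700e-11 = 9.1143e-24 kg·m/s

After scattering:
λ' = λ + Δλ = 72.7 + 0.0622 = 72.7622 pm
p' = h/λ' = 6.6261e-34/7.2762e-11 = 9.1065e-24 kg·m/s

Momentum is a vector; the scattered photon's direction makes angle θ = 13° with the incident direction. The magnitude of the vector change Δp⃗ = p⃗₀ − p⃗' is found from the law of cosines:
|Δp⃗|² = p₀² + p'² − 2p₀p'cos θ
|Δp⃗|² = (9.1143e-24)² + (9.1065e-24)² − 2·9.1143e-24·9.1065e-24·cos(13°)
|Δp⃗| = 2.0627e-24 kg·m/s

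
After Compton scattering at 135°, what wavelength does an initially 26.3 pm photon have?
30.4420 pm

Using the Compton formula: λ' = λ + λ_C(1 − cos θ)

For θ = 135°, cos θ = -√2/2 (exact) ≈ -0.7071, so:
1 − cos 135° = 1 − (-√2/2) ≈ 1.7071

Δλ = λ_C × 1.7071 = 2.4263 × 1.7071 = 4.1420 pm

λ' = 26.3 + 4.1420 = 30.4420 pm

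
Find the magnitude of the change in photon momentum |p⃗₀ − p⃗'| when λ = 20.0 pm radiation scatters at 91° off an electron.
4.4737e-23 kg·m/s

Photon momentum magnitude is p = h/λ.

Initial momentum:
p₀ = h/λ = 6.6261e-34/2.0000e-11 = 3.3130e-23 kg·m/s

After scattering:
λ' = λ + Δλ = 20.0 + 2.4687 = 22.4687 pm
p' = h/λ' = 6.6261e-34/2.2469e-11 = 2.9490e-23 kg·m/s

Momentum is a vector; the scattered photon's direction makes angle θ = 91° with the incident direction. The magnitude of the vector change Δp⃗ = p⃗₀ − p⃗' is found from the law of cosines:
|Δp⃗|² = p₀² + p'² − 2p₀p'cos θ
|Δp⃗|² = (3.3130e-23)² + (2.9490e-23)² − 2·3.3130e-23·2.9490e-23·cos(91°)
|Δp⃗| = 4.4737e-23 kg·m/s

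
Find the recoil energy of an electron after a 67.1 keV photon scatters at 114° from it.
10.4622 keV

By energy conservation: K_e = E_initial - E_final

First find the scattered photon energy:
Initial wavelength: λ = hc/E = 18.4775 pm
Compton shift: Δλ = λ_C(1 - cos(114°)) = 3.4132 pm
Final wavelength: λ' = 18.4775 + 3.4132 = 21.8907 pm
Final photon energy: E' = hc/λ' = 56.6378 keV

Electron kinetic energy:
K_e = E - E' = 67.1000 - 56.6378 = 10.4622 keV

(Intermediate values are shown rounded; full precision is carried through to the final answer.)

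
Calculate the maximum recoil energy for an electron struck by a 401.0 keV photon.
244.9370 keV

Maximum energy transfer occurs at θ = 180° (backscattering).

Initial photon: E₀ = 401.0 keV → λ₀ = 3.0919 pm

Maximum Compton shift (at 180°):
Δλ_max = 2λ_C = 2 × 2.4263 = 4.8526 pm

Final wavelength:
λ' = 3.0919 + 4.8526 = 7.9445 pm

Minimum photon energy (maximum energy to electron):
E'_min = hc/λ' = 156.0630 keV

Maximum electron kinetic energy:
K_max = E₀ - E'_min = 401.0000 - 156.0630 = 244.9370 keV

(Intermediate values are shown rounded; full precision is carried through to the final answer.)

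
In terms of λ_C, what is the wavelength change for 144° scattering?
1.8090 λ_C

The Compton shift formula is:
Δλ = λ_C(1 - cos θ)

Dividing both sides by λ_C:
Δλ/λ_C = 1 - cos θ

For θ = 144°:
Δλ/λ_C = 1 - cos(144°)
Δλ/λ_C = 1 - -0.8090
Δλ/λ_C = 1.8090

This means the shift is 1.8090 × λ_C = 4.3892 pm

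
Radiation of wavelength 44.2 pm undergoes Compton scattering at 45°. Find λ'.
44.9106 pm

Using the Compton formula: λ' = λ + λ_C(1 − cos θ)

For θ = 45°, cos θ = √2/2 (exact) ≈ 0.7071, so:
1 − cos 45° = 1 − (√2/2) ≈ 0.2929

Δλ = λ_C × 0.2929 = 2.4263 × 0.2929 = 0.7106 pm

λ' = 44.2 + 0.7106 = 44.9106 pm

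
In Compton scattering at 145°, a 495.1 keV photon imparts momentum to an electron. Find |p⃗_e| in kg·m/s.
3.4742e-22 kg·m/s

The electron is initially at rest, so by conservation of momentum:
p⃗_e = p⃗₀ − p⃗'  (incident photon momentum minus scattered photon momentum)

Photon momentum magnitudes (p = h/λ = E/c):
λ₀ = hc/E₀ = 2.5042 pm → p₀ = h/λ₀ = 2.6460e-22 kg·m/s
Δλ = λ_C(1 − cos 145°) = 4.4138 pm
λ' = 6.9181 pm → p' = h/λ' = 9.5779e-23 kg·m/s

The scattered photon makes angle θ = 145° with the incident direction, so by the law of cosines:
|p⃗_e|² = p₀² + p'² − 2p₀p'cos θ
|p⃗_e|² = (2.6460e-22)² + (9.5779e-23)² − 2·2.6460e-22·9.5779e-23·cos(145°)
|p⃗_e| = 3.4742e-22 kg·m/s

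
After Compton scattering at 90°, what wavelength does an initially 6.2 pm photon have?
8.6263 pm

Using the Compton formula: λ' = λ + λ_C(1 − cos θ)

For θ = 90°, cos θ = 0 (exact) = 0.0000, so:
1 − cos 90° = 1 − (0) = 1.0000

Δλ = λ_C × 1.0000 = 2.4263 × 1.0000 = 2.4263 pm

λ' = 6.2 + 2.4263 = 8.6263 pm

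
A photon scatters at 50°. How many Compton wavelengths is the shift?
0.3572 λ_C

The Compton shift formula is:
Δλ = λ_C(1 - cos θ)

Dividing both sides by λ_C:
Δλ/λ_C = 1 - cos θ

For θ = 50°:
Δλ/λ_C = 1 - cos(50°)
Δλ/λ_C = 1 - 0.6428
Δλ/λ_C = 0.3572

This means the shift is 0.3572 × λ_C = 0.8667 pm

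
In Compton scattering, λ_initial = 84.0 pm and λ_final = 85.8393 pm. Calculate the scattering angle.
76.00°

First find the wavelength shift:
Δλ = λ' - λ = 85.8393 - 84.0 = 1.8393 pm

Using Δλ = λ_C(1 - cos θ), with λ_C = h/(m_e·c) ≈ 2.42631024 pm:
cos θ = 1 - Δλ/λ_C
cos θ = 1 - 1.8393/2.42631024
cos θ = 0.241935

θ = arccos(0.241935)
θ = 76.00°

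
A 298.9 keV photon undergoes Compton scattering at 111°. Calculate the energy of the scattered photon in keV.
166.5595 keV

First convert energy to wavelength:
λ = hc/E, with hc ≈ 1239.842 keV·pm (i.e. 1239.842 eV·nm)

For E = 298.9 keV = 298900 eV:
λ = 1239.842 keV·pm / 298.9 keV
λ = 4.1480 pm

Calculate the Compton shift:
Δλ = λ_C(1 - cos(111°)) = 2.4263 × 1.3584
Δλ = 3.2958 pm

Final wavelength:
λ' = 4.1480 + 3.2958 = 7.4438 pm

Final energy:
E' = hc/λ' = 1239.842 / 7.4438 = 166.5595 keV

(Intermediate values are shown rounded; full precision is carried through to the final answer.)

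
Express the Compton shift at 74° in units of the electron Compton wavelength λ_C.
0.7244 λ_C

The Compton shift formula is:
Δλ = λ_C(1 - cos θ)

Dividing both sides by λ_C:
Δλ/λ_C = 1 - cos θ

For θ = 74°:
Δλ/λ_C = 1 - cos(74°)
Δλ/λ_C = 1 - 0.2756
Δλ/λ_C = 0.7244

This means the shift is 0.7244 × λ_C = 1.7575 pm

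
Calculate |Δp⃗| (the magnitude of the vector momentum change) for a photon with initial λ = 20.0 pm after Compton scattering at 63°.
3.3592e-23 kg·m/s

Photon momentum magnitude is p = h/λ.

Initial momentum:
p₀ = h/λ = 6.6261e-34/2.0000e-11 = 3.3130e-23 kg·m/s

After scattering:
λ' = λ + Δλ = 20.0 + 1.3248 = 21.3248 pm
p' = h/λ' = 6.6261e-34/2.1325e-11 = 3.1072e-23 kg·m/s

Momentum is a vector; the scattered photon's direction makes angle θ = 63° with the incident direction. The magnitude of the vector change Δp⃗ = p⃗₀ − p⃗' is found from the law of cosines:
|Δp⃗|² = p₀² + p'² − 2p₀p'cos θ
|Δp⃗|² = (3.3130e-23)² + (3.1072e-23)² − 2·3.3130e-23·3.1072e-23·cos(63°)
|Δp⃗| = 3.3592e-23 kg·m/s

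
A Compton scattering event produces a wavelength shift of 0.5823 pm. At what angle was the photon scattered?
40.54°

From the Compton formula Δλ = λ_C(1 - cos θ), we can solve for θ:

cos θ = 1 - Δλ/λ_C

Given:
- Δλ = 0.5823 pm
- λ_C = h/(m_e·c) ≈ 2.42631024 pm

cos θ = 1 - 0.5823/2.42631024
cos θ = 1 - 0.239994
cos θ = 0.760006

θ = arccos(0.760006)
θ = 40.54°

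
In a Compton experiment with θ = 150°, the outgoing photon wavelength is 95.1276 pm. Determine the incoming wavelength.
90.6000 pm

From λ' = λ + Δλ, we have λ = λ' - Δλ

First calculate the Compton shift:
Δλ = λ_C(1 - cos θ)
Δλ = 2.4263 × (1 - cos(150°))
Δλ = 2.4263 × 1.8660
Δλ = 4.5276 pm

Initial wavelength:
λ = λ' - Δλ
λ = 95.1276 - 4.5276
λ = 90.6000 pm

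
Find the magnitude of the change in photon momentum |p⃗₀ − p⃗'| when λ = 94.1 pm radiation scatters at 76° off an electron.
8.5879e-24 kg·m/s

Photon momentum magnitude is p = h/λ.

Initial momentum:
p₀ = h/λ = 6.6261e-34/9.4100e-11 = 7.0415e-24 kg·m/s

After scattering:
λ' = λ + Δλ = 94.1 + 1.8393 = 95.9393 pm
p' = h/λ' = 6.6261e-34/9.5939e-11 = 6.9065e-24 kg·m/s

Momentum is a vector; the scattered photon's direction makes angle θ = 76° with the incident direction. The magnitude of the vector change Δp⃗ = p⃗₀ − p⃗' is found from the law of cosines:
|Δp⃗|² = p₀² + p'² − 2p₀p'cos θ
|Δp⃗|² = (7.0415e-24)² + (6.9065e-24)² − 2·7.0415e-24·6.9065e-24·cos(76°)
|Δp⃗| = 8.5879e-24 kg·m/s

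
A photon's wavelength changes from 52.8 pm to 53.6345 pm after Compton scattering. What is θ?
49.00°

First find the wavelength shift:
Δλ = λ' - λ = 53.6345 - 52.8 = 0.8345 pm

Using Δλ = λ_C(1 - cos θ), with λ_C = h/(m_e·c) ≈ 2.42631024 pm:
cos θ = 1 - Δλ/λ_C
cos θ = 1 - 0.8345/2.42631024
cos θ = 0.656062

θ = arccos(0.656062)
θ = 49.00°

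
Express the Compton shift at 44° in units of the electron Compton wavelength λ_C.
0.2807 λ_C

The Compton shift formula is:
Δλ = λ_C(1 - cos θ)

Dividing both sides by λ_C:
Δλ/λ_C = 1 - cos θ

For θ = 44°:
Δλ/λ_C = 1 - cos(44°)
Δλ/λ_C = 1 - 0.7193
Δλ/λ_C = 0.2807

This means the shift is 0.2807 × λ_C = 0.6810 pm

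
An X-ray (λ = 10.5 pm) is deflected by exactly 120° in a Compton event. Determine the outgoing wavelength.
14.1395 pm

Using the Compton formula: λ' = λ + λ_C(1 − cos θ)

For θ = 120°, cos θ = -1/2 (exact) = -0.5000, so:
1 − cos 120° = 1 − (-1/2) = 1.5000

Δλ = λ_C × 1.5000 = 2.4263 × 1.5000 = 3.6395 pm

λ' = 10.5 + 3.6395 = 14.1395 pm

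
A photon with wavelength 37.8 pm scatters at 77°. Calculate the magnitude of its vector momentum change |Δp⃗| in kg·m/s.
2.1317e-23 kg·m/s

Photon momentum magnitude is p = h/λ.

Initial momentum:
p₀ = h/λ = 6.6261e-34/3.7800e-11 = 1.7529e-23 kg·m/s

After scattering:
λ' = λ + Δλ = 37.8 + 1.8805 = 39.6805 pm
p' = h/λ' = 6.6261e-34/3.9681e-11 = 1.6699e-23 kg·m/s

Momentum is a vector; the scattered photon's direction makes angle θ = 77° with the incident direction. The magnitude of the vector change Δp⃗ = p⃗₀ − p⃗' is found from the law of cosines:
|Δp⃗|² = p₀² + p'² − 2p₀p'cos θ
|Δp⃗|² = (1.7529e-23)² + (1.6699e-23)² − 2·1.7529e-23·1.6699e-23·cos(77°)
|Δp⃗| = 2.1317e-23 kg·m/s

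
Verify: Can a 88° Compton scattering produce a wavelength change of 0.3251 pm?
No, inconsistent

Calculate the expected shift for θ = 88°:

Δλ_expected = λ_C(1 - cos(88°))
Δλ_expected = 2.4263 × (1 - cos(88°))
Δλ_expected = 2.4263 × 0.9651
Δλ_expected = 2.3416 pm

Given shift: 0.3251 pm
Expected shift: 2.3416 pm
Difference: 2.0166 pm

The values do not match. The given shift corresponds to θ ≈ 30.0°, not 88°.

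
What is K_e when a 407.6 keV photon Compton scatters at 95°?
189.3021 keV

By energy conservation: K_e = E_initial - E_final

First find the scattered photon energy:
Initial wavelength: λ = hc/E = 3.0418 pm
Compton shift: Δλ = λ_C(1 - cos(95°)) = 2.6378 pm
Final wavelength: λ' = 3.0418 + 2.6378 = 5.6796 pm
Final photon energy: E' = hc/λ' = 218.2979 keV

Electron kinetic energy:
K_e = E - E' = 407.6000 - 218.2979 = 189.3021 keV

(Intermediate values are shown rounded; full precision is carried through to the final answer.)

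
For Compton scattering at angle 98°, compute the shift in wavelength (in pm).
2.7640 pm

Using the Compton scattering formula:
Δλ = λ_C(1 - cos θ)

where λ_C = h/(m_e·c) ≈ 2.4263 pm is the Compton wavelength of an electron.

For θ = 98°:
cos(98°) = -0.1392
1 - cos(98°) = 1.1392

Δλ = 2.4263 × 1.1392
Δλ = 2.7640 pm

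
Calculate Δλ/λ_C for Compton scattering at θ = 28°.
0.1171 λ_C

The Compton shift formula is:
Δλ = λ_C(1 - cos θ)

Dividing both sides by λ_C:
Δλ/λ_C = 1 - cos θ

For θ = 28°:
Δλ/λ_C = 1 - cos(28°)
Δλ/λ_C = 1 - 0.8829
Δλ/λ_C = 0.1171

This means the shift is 0.1171 × λ_C = 0.2840 pm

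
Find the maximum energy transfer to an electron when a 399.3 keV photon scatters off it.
243.4951 keV

Maximum energy transfer occurs at θ = 180° (backscattering).

Initial photon: E₀ = 399.3 keV → λ₀ = 3.1050 pm

Maximum Compton shift (at 180°):
Δλ_max = 2λ_C = 2 × 2.4263 = 4.8526 pm

Final wavelength:
λ' = 3.1050 + 4.8526 = 7.9577 pm

Minimum photon energy (maximum energy to electron):
E'_min = hc/λ' = 155.8049 keV

Maximum electron kinetic energy:
K_max = E₀ - E'_min = 399.3000 - 155.8049 = 243.4951 keV

(Intermediate values are shown rounded; full precision is carried through to the final answer.)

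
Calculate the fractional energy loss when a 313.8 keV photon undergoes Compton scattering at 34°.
0.0950 (or 9.50%)

Calculate initial and final photon energies:

Initial: E₀ = 313.8 keV → λ₀ = 3.9511 pm
Compton shift: Δλ = 0.4148 pm
Final wavelength: λ' = 4.3659 pm
Final energy: E' = 283.9854 keV

Fractional energy loss:
(E₀ - E')/E₀ = (313.8000 - 283.9854)/313.8000
= 29.8146/313.8000
= 0.0950
= 9.50%

(Intermediate values are shown rounded; full precision is carried through to the final answer.)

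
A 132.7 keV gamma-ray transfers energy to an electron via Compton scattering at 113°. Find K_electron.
35.2093 keV

By energy conservation: K_e = E_initial - E_final

First find the scattered photon energy:
Initial wavelength: λ = hc/E = 9.3432 pm
Compton shift: Δλ = λ_C(1 - cos(113°)) = 3.3743 pm
Final wavelength: λ' = 9.3432 + 3.3743 = 12.7175 pm
Final photon energy: E' = hc/λ' = 97.4907 keV

Electron kinetic energy:
K_e = E - E' = 132.7000 - 97.4907 = 35.2093 keV

(Intermediate values are shown rounded; full precision is carried through to the final answer.)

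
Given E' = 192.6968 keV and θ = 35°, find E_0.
206.8000 keV

Convert final energy to wavelength (hc ≈ 1239.842 keV·pm):
λ' = hc/E' = 1239.842 / 192.6968 = 6.4342 pm

Calculate the Compton shift:
Δλ = λ_C(1 - cos(35°))
Δλ = 2.4263 × (1 - cos(35°))
Δλ = 0.4388 pm

Initial wavelength:
λ = λ' - Δλ = 6.4342 - 0.4388 = 5.9954 pm

Initial energy:
E = hc/λ = 1239.842 / 5.9954 = 206.8000 keV

(Intermediate values are shown rounded; full precision is carried through to the final answer.)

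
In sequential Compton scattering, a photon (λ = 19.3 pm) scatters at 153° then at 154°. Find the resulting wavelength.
28.4952 pm

Apply Compton shift twice:

First scattering at θ₁ = 153°:
Δλ₁ = λ_C(1 - cos(153°))
Δλ₁ = 2.4263 × 1.8910
Δλ₁ = 4.5882 pm

After first scattering:
λ₁ = 19.3 + 4.5882 = 23.8882 pm

Second scattering at θ₂ = 154°:
Δλ₂ = λ_C(1 - cos(154°))
Δλ₂ = 2.4263 × 1.8988
Δλ₂ = 4.6071 pm

Final wavelength:
λ₂ = 23.8882 + 4.6071 = 28.4952 pm

Total shift: Δλ_total = 4.5882 + 4.6071 = 9.1952 pm

(Intermediate values are shown rounded; full precision is carried through to the final answer.)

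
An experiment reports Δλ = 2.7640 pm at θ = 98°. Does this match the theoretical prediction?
Yes, consistent

Calculate the expected shift for θ = 98°:

Δλ_expected = λ_C(1 - cos(98°))
Δλ_expected = 2.4263 × (1 - cos(98°))
Δλ_expected = 2.4263 × 1.1392
Δλ_expected = 2.7640 pm

Given shift: 2.7640 pm
Expected shift: 2.7640 pm
Difference: 0.0000 pm

The values match. This is consistent with Compton scattering at the stated angle.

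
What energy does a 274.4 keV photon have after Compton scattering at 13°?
270.6747 keV

First convert energy to wavelength:
λ = hc/E, with hc ≈ 1239.842 keV·pm (i.e. 1239.842 eV·nm)

For E = 274.4 keV = 274400 eV:
λ = 1239.842 keV·pm / 274.4 keV
λ = 4.5184 pm

Calculate the Compton shift:
Δλ = λ_C(1 - cos(13°)) = 2.4263 × 0.0256
Δλ = 0.0622 pm

Final wavelength:
λ' = 4.5184 + 0.0622 = 4.5806 pm

Final energy:
E' = hc/λ' = 1239.842 / 4.5806 = 270.6747 keV

(Intermediate values are shown rounded; full precision is carried through to the final answer.)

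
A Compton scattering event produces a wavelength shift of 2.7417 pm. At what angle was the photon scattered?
97.47°

From the Compton formula Δλ = λ_C(1 - cos θ), we can solve for θ:

cos θ = 1 - Δλ/λ_C

Given:
- Δλ = 2.7417 pm
- λ_C = h/(m_e·c) ≈ 2.42631024 pm

cos θ = 1 - 2.7417/2.42631024
cos θ = 1 - 1.129987
cos θ = -0.129987

θ = arccos(-0.129987)
θ = 97.47°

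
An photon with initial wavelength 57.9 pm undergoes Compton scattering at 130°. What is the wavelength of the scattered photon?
61.8859 pm

Using the Compton scattering formula:
λ' = λ + Δλ = λ + λ_C(1 - cos θ)

Given:
- Initial wavelength λ = 57.9 pm
- Scattering angle θ = 130°
- Compton wavelength λ_C ≈ 2.4263 pm

Calculate the shift:
Δλ = 2.4263 × (1 - cos(130°))
Δλ = 2.4263 × 1.6428
Δλ = 3.9859 pm

Final wavelength:
λ' = 57.9 + 3.9859 = 61.8859 pm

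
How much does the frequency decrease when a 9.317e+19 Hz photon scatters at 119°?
4.921e+19 Hz (decrease)

Convert frequency to wavelength (c = 299792458 m/s):
λ₀ = c/f₀ = 299792458/9.317e+19 = 3.2176930e-12 m = 3.2177 pm

Calculate Compton shift:
Δλ = λ_C(1 - cos(119°)) = 3.6026 pm

Final wavelength:
λ' = λ₀ + Δλ = 3.2177 + 3.6026 = 6.8203 pm

Final frequency:
f' = c/λ' = 299792458/6.8203018e-12 = 4.3955893e+19 Hz

Frequency shift (decrease):
Δf = f₀ - f' = 9.317e+19 - 4.3955893e+19 = 4.921e+19 Hz

(Intermediate values are shown rounded; full precision is carried through to the final answer.)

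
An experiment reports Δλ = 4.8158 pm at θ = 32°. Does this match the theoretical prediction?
No, inconsistent

Calculate the expected shift for θ = 32°:

Δλ_expected = λ_C(1 - cos(32°))
Δλ_expected = 2.4263 × (1 - cos(32°))
Δλ_expected = 2.4263 × 0.1520
Δλ_expected = 0.3687 pm

Given shift: 4.8158 pm
Expected shift: 0.3687 pm
Difference: 4.4471 pm

The values do not match. The given shift corresponds to θ ≈ 170.0°, not 32°.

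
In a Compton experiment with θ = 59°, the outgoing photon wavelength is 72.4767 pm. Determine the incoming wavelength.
71.3000 pm

From λ' = λ + Δλ, we have λ = λ' - Δλ

First calculate the Compton shift:
Δλ = λ_C(1 - cos θ)
Δλ = 2.4263 × (1 - cos(59°))
Δλ = 2.4263 × 0.4850
Δλ = 1.1767 pm

Initial wavelength:
λ = λ' - Δλ
λ = 72.4767 - 1.1767
λ = 71.3000 pm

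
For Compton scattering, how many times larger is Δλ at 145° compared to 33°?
145° produces the larger shift by a factor of 11.276

Calculate both shifts using Δλ = λ_C(1 - cos θ):

For θ₁ = 33°:
Δλ₁ = 2.4263 × (1 - cos(33°))
Δλ₁ = 2.4263 × 0.1613
Δλ₁ = 0.3914 pm

For θ₂ = 145°:
Δλ₂ = 2.4263 × (1 - cos(145°))
Δλ₂ = 2.4263 × 1.8192
Δλ₂ = 4.4138 pm

The 145° angle produces the larger shift.
Ratio: 4.4138/0.3914 = 11.276

(Intermediate values are shown rounded; full precision is carried through to the final answer.)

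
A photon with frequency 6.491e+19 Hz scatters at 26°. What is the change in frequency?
3.277e+18 Hz (decrease)

Convert frequency to wavelength (c = 299792458 m/s):
λ₀ = c/f₀ = 299792458/6.491e+19 = 4.6185866e-12 m = 4.6186 pm

Calculate Compton shift:
Δλ = λ_C(1 - cos(26°)) = 0.2456 pm

Final wavelength:
λ' = λ₀ + Δλ = 4.6186 + 0.2456 = 4.8641 pm

Final frequency:
f' = c/λ' = 299792458/4.8641437e-12 = 6.1633142e+19 Hz

Frequency shift (decrease):
Δf = f₀ - f' = 6.491e+19 - 6.1633142e+19 = 3.277e+18 Hz

(Intermediate values are shown rounded; full precision is carried through to the final answer.)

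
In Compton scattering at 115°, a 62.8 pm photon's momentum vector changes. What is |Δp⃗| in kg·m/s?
1.7336e-23 kg·m/s

Photon momentum magnitude is p = h/λ.

Initial momentum:
p₀ = h/λ = 6.6261e-34/6.2800e-11 = 1.0551e-23 kg·m/s

After scattering:
λ' = λ + Δλ = 62.8 + 3.4517 = 66.2517 pm
p' = h/λ' = 6.6261e-34/6.6252e-11 = 1.0001e-23 kg·m/s

Momentum is a vector; the scattered photon's direction makes angle θ = 115° with the incident direction. The magnitude of the vector change Δp⃗ = p⃗₀ − p⃗' is found from the law of cosines:
|Δp⃗|² = p₀² + p'² − 2p₀p'cos θ
|Δp⃗|² = (1.0551e-23)² + (1.0001e-23)² − 2·1.0551e-23·1.0001e-23·cos(115°)
|Δp⃗| = 1.7336e-23 kg·m/s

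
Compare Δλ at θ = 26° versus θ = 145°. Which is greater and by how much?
145° produces the larger shift by a factor of 17.975

Calculate both shifts using Δλ = λ_C(1 - cos θ):

For θ₁ = 26°:
Δλ₁ = 2.4263 × (1 - cos(26°))
Δλ₁ = 2.4263 × 0.1012
Δλ₁ = 0.2456 pm

For θ₂ = 145°:
Δλ₂ = 2.4263 × (1 - cos(145°))
Δλ₂ = 2.4263 × 1.8192
Δλ₂ = 4.4138 pm

The 145° angle produces the larger shift.
Ratio: 4.4138/0.2456 = 17.975

(Intermediate values are shown rounded; full precision is carried through to the final answer.)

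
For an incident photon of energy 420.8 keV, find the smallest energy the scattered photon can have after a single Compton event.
158.9742 keV (at θ = 180°)

The scattered photon has minimum energy when its wavelength is maximum, i.e., when the Compton shift Δλ = λ_C(1 − cos θ) is maximum. This occurs at θ = 180° (backscattering), giving Δλ_max = 2λ_C = 4.8526 pm.

Initial wavelength: λ₀ = hc/E₀ = 2.9464 pm
Maximum final wavelength: λ'_max = λ₀ + 2λ_C = 2.9464 + 4.8526 = 7.7990 pm
Minimum final energy: E'_min = hc/λ'_max = 158.9742 keV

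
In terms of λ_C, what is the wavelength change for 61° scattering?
0.5152 λ_C

The Compton shift formula is:
Δλ = λ_C(1 - cos θ)

Dividing both sides by λ_C:
Δλ/λ_C = 1 - cos θ

For θ = 61°:
Δλ/λ_C = 1 - cos(61°)
Δλ/λ_C = 1 - 0.4848
Δλ/λ_C = 0.5152

This means the shift is 0.5152 × λ_C = 1.2500 pm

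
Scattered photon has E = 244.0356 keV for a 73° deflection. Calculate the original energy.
368.5999 keV

Convert final energy to wavelength (hc ≈ 1239.842 keV·pm):
λ' = hc/E' = 1239.842 / 244.0356 = 5.0806 pm

Calculate the Compton shift:
Δλ = λ_C(1 - cos(73°))
Δλ = 2.4263 × (1 - cos(73°))
Δλ = 1.7169 pm

Initial wavelength:
λ = λ' - Δλ = 5.0806 - 1.7169 = 3.3637 pm

Initial energy:
E = hc/λ = 1239.842 / 3.3637 = 368.5999 keV

(Intermediate values are shown rounded; full precision is carried through to the final answer.)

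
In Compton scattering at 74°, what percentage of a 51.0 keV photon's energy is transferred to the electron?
0.0674 (or 6.74%)

Calculate initial and final photon energies:

Initial: E₀ = 51.0 keV → λ₀ = 24.3106 pm
Compton shift: Δλ = 1.7575 pm
Final wavelength: λ' = 26.0682 pm
Final energy: E' = 47.5616 keV

Fractional energy loss:
(E₀ - E')/E₀ = (51.0000 - 47.5616)/51.0000
= 3.4384/51.0000
= 0.0674
= 6.74%

(Intermediate values are shown rounded; full precision is carried through to the final answer.)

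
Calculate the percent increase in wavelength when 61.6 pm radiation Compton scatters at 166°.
7.7606%

Calculate the Compton shift:
Δλ = λ_C(1 - cos(166°))
Δλ = 2.4263 × (1 - cos(166°))
Δλ = 2.4263 × 1.9703
Δλ = 4.7805 pm

Percentage change:
(Δλ/λ₀) × 100 = (4.7805/61.6) × 100
= 7.7606%

(Intermediate values are shown rounded; full precision is carried through to the final answer.)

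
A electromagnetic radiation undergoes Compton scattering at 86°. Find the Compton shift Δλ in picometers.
2.2571 pm

Using the Compton scattering formula:
Δλ = λ_C(1 - cos θ)

where λ_C = h/(m_e·c) ≈ 2.4263 pm is the Compton wavelength of an electron.

For θ = 86°:
cos(86°) = 0.0698
1 - cos(86°) = 0.9302

Δλ = 2.4263 × 0.9302
Δλ = 2.2571 pm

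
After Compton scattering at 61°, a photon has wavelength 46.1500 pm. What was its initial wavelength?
44.9000 pm

From λ' = λ + Δλ, we have λ = λ' - Δλ

First calculate the Compton shift:
Δλ = λ_C(1 - cos θ)
Δλ = 2.4263 × (1 - cos(61°))
Δλ = 2.4263 × 0.5152
Δλ = 1.2500 pm

Initial wavelength:
λ = λ' - Δλ
λ = 46.1500 - 1.2500
λ = 44.9000 pm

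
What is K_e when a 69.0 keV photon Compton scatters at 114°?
11.0144 keV

By energy conservation: K_e = E_initial - E_final

First find the scattered photon energy:
Initial wavelength: λ = hc/E = 17.9687 pm
Compton shift: Δλ = λ_C(1 - cos(114°)) = 3.4132 pm
Final wavelength: λ' = 17.9687 + 3.4132 = 21.3819 pm
Final photon energy: E' = hc/λ' = 57.9856 keV

Electron kinetic energy:
K_e = E - E' = 69.0000 - 57.9856 = 11.0144 keV

(Intermediate values are shown rounded; full precision is carried through to the final answer.)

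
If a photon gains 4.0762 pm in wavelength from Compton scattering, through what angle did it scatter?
132.84°

From the Compton formula Δλ = λ_C(1 - cos θ), we can solve for θ:

cos θ = 1 - Δλ/λ_C

Given:
- Δλ = 4.0762 pm
- λ_C = h/(m_e·c) ≈ 2.42631024 pm

cos θ = 1 - 4.0762/2.42631024
cos θ = 1 - 1.680000
cos θ = -0.680000

θ = arccos(-0.680000)
θ = 132.84°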